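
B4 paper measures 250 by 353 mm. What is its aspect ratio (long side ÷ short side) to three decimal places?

353 / 250 = 1.412
ISO 216 targets √2 ≈ 1.414; the -0.002 deviation is from mm rounding.

1.412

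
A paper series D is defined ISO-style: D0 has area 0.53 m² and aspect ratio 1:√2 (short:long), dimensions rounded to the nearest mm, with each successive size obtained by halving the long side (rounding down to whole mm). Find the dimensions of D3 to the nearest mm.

Let D0's short side be w mm. w · w√2 = 0.53 m² = 530,000 mm², so w ≈ 612.2 mm and w√2 ≈ 865.8 mm → D0 = 612 × 866 mm.
D1: ⌊866/2⌋ × 612 = 433 × 612 mm
D2: ⌊612/2⌋ × 433 = 306 × 433 mm
D3: ⌊433/2⌋ × 306 = 216 × 306 mm

216 × 306 mm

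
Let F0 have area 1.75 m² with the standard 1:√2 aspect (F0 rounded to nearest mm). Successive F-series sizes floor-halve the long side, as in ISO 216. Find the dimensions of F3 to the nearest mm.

393 × 556 mm

Let F0's short side be w mm. w · w√2 = 1.75 m² = 1,750,000 mm², so w ≈ 1112.4 mm and w√2 ≈ 1573.2 mm → F0 = 1112 × 1573 mm.
F1: ⌊1573/2⌋ × 1112 = 786 × 1112 mm
F2: ⌊1112/2⌋ × 786 = 556 × 786 mm
F3: ⌊786/2⌋ × 556 = 393 × 556 mm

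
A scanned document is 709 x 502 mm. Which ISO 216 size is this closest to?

Aspect ratio 709/502 ≈ 1.412 — close to the ISO √2 ≈ 1.414.
In the B-series (B0 = 1000 × 1414 mm): B2 = 500 × 707 mm.
Off by 4 mm total — nearest standard size.

B2 (500 × 707 mm)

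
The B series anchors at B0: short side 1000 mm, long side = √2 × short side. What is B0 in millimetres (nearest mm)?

1000 × 1414 mm

Short side = 1000 mm; long side = 1000√2 ≈ 1414.2 mm.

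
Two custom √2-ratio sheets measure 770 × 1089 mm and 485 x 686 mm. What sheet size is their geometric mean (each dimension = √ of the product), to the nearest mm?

611 × 864 mm

Short side: √(770 · 485) = √373450 ≈ 611.1 → 611 mm
Long side: √(1089 · 686) = √747054 ≈ 864.3 → 864 mm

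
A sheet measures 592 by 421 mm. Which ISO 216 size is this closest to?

Aspect ratio 592/421 ≈ 1.406 — close to the ISO √2 ≈ 1.414.
In the A-series (A0 area = 1 m²): A2 = 420 × 594 mm.
Off by 3 mm total — nearest standard size.

A2 (420 × 594 mm)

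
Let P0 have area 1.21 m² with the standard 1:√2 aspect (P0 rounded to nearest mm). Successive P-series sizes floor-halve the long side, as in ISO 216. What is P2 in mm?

462 × 654 mm

Let P0's short side be w mm. w · w√2 = 1.21 m² = 1,210,000 mm², so w ≈ 925.0 mm and w√2 ≈ 1308.1 mm → P0 = 925 × 1308 mm.
P1: ⌊1308/2⌋ × 925 = 654 × 925 mm
P2: ⌊925/2⌋ × 654 = 462 × 654 mm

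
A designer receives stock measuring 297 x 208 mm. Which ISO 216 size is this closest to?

A4 (210 × 297 mm)

Aspect ratio 297/208 ≈ 1.428 — close to the ISO √2 ≈ 1.414.
In the A-series (A0 area = 1 m²): A4 = 210 × 297 mm.
Off by 2 mm total — nearest standard size.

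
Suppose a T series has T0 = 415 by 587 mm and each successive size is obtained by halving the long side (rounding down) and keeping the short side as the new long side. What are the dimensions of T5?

73 × 103 mm

T1: ⌊587/2⌋ × 415 = 293 × 415 mm
T2: ⌊415/2⌋ × 293 = 207 × 293 mm
T3: ⌊293/2⌋ × 207 = 146 × 207 mm
T4: ⌊207/2⌋ × 146 = 103 × 146 mm
T5: ⌊146/2⌋ × 103 = 73 × 103 mm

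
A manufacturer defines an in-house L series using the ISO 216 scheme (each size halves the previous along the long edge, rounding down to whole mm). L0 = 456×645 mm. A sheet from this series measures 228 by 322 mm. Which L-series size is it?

L2

L0: 456 × 645 mm
L1: 322 × 456 mm
L2: 228 × 322 mm
L3: 161 × 228 mm
→ matches L2.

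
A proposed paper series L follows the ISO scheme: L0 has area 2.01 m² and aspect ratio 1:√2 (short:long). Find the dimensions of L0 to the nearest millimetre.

Let the short side be w mm. Then w · w√2 = 2.01 m² = 2,010,000 mm².
w² = 2,010,000/√2, so w ≈ 1192.2 mm; long side = w√2 ≈ 1686.0 mm.

1192 × 1686 mm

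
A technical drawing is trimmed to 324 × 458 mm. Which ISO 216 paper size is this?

C3 (324 × 458 mm)

Aspect ratio 458/324 ≈ 1.414 — close to the ISO √2 ≈ 1.414.
In the C-series (envelope sizes, between A and B): C3 = 324 × 458 mm.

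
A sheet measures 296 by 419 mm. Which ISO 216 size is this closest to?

A3 (297 × 420 mm)

Aspect ratio 419/296 ≈ 1.416 — close to the ISO √2 ≈ 1.414.
In the A-series (A0 area = 1 m²): A3 = 297 × 420 mm.
Off by 2 mm total — nearest standard size.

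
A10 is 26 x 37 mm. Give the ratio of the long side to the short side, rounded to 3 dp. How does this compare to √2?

1.423

37 / 26 = 1.423
ISO 216 targets √2 ≈ 1.414; the +0.009 deviation is from mm rounding.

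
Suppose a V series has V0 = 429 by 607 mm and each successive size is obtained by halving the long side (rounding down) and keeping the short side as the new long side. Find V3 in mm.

151 × 214 mm

V1: ⌊607/2⌋ × 429 = 303 × 429 mm
V2: ⌊429/2⌋ × 303 = 214 × 303 mm
V3: ⌊303/2⌋ × 214 = 151 × 214 mm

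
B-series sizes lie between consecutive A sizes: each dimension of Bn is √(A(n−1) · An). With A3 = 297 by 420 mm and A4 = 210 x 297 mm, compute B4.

Short side: √(297 · 210) = √62370 ≈ 249.7 → 250 mm
Long side: √(420 · 297) = √124740 ≈ 353.2 → 353 mm

250 × 353 mm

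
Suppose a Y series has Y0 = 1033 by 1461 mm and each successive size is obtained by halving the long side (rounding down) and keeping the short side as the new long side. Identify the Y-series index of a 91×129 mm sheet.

Y0: 1033 × 1461 mm
Y1: 730 × 1033 mm
Y2: 516 × 730 mm
Y3: 365 × 516 mm
Y4: 258 × 365 mm
Y5: 182 × 258 mm
Y6: 129 × 182 mm
Y7: 91 × 129 mm
Y8: 64 × 91 mm
→ matches Y7.

Y7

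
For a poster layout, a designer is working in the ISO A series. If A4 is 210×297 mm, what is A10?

A5: ⌊297/2⌋ × 210 = 148 × 210 mm
A6: ⌊210/2⌋ × 148 = 105 × 148 mm
A7: ⌊148/2⌋ × 105 = 74 × 105 mm
A8: ⌊105/2⌋ × 74 = 52 × 74 mm
A9: ⌊74/2⌋ × 52 = 37 × 52 mm
A10: ⌊52/2⌋ × 37 = 26 × 37 mm

26 × 37 mm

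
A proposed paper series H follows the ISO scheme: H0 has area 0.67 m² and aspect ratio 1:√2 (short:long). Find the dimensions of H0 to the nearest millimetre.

688 × 973 mm

Let the short side be w mm. Then w · w√2 = 0.67 m² = 670,000 mm².
w² = 670,000/√2, so w ≈ 688.3 mm; long side = w√2 ≈ 973.4 mm.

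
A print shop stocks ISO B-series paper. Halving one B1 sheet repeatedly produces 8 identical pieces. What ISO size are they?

8 = 2^3, so 3 halving steps.
B1 → B2 → … → B4 after 3 steps.

B4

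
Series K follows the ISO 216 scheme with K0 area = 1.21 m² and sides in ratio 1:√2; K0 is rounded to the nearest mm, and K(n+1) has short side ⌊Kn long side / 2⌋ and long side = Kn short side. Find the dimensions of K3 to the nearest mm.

Let K0's short side be w mm. w · w√2 = 1.21 m² = 1,210,000 mm², so w ≈ 925.0 mm and w√2 ≈ 1308.1 mm → K0 = 925 × 1308 mm.
K1: ⌊1308/2⌋ × 925 = 654 × 925 mm
K2: ⌊925/2⌋ × 654 = 462 × 654 mm
K3: ⌊654/2⌋ × 462 = 327 × 462 mm

327 × 462 mm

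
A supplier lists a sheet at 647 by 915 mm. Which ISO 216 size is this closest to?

Aspect ratio 915/647 ≈ 1.414 — close to the ISO √2 ≈ 1.414.
In the C-series (envelope sizes, between A and B): C1 = 648 × 917 mm.
Off by 3 mm total — nearest standard size.

C1 (648 × 917 mm)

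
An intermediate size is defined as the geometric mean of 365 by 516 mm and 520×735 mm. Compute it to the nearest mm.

Short side: √(365 · 520) = √189800 ≈ 435.7 → 436 mm
Long side: √(516 · 735) = √379260 ≈ 615.8 → 616 mm

436 × 616 mm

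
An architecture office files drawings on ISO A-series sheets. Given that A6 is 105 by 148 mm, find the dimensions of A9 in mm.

A7: ⌊148/2⌋ × 105 = 74 × 105 mm
A8: ⌊105/2⌋ × 74 = 52 × 74 mm
A9: ⌊74/2⌋ × 52 = 37 × 52 mm

37 × 52 mm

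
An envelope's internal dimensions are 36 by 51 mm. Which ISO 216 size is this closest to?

Aspect ratio 51/36 ≈ 1.417 — close to the ISO √2 ≈ 1.414.
In the A-series (A0 area = 1 m²): A9 = 37 × 52 mm.
Off by 2 mm total — nearest standard size.

A9 (37 × 52 mm)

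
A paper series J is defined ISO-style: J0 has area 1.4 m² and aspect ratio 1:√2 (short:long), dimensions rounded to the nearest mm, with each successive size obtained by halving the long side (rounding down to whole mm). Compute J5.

175 × 248 mm

Let J0's short side be w mm. w · w√2 = 1.4 m² = 1,400,000 mm², so w ≈ 995.0 mm and w√2 ≈ 1407.1 mm → J0 = 995 × 1407 mm.
J1: ⌊1407/2⌋ × 995 = 703 × 995 mm
J2: ⌊995/2⌋ × 703 = 497 × 703 mm
J3: ⌊703/2⌋ × 497 = 351 × 497 mm
J4: ⌊497/2⌋ × 351 = 248 × 351 mm
J5: ⌊351/2⌋ × 248 = 175 × 248 mm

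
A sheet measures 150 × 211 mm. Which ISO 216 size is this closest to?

Aspect ratio 211/150 ≈ 1.407 — close to the ISO √2 ≈ 1.414.
In the A-series (A0 area = 1 m²): A5 = 148 × 210 mm.
Off by 3 mm total — nearest standard size.

A5 (148 × 210 mm)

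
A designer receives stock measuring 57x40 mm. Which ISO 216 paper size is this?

C9 (40 × 57 mm)

Aspect ratio 57/40 ≈ 1.425 — close to the ISO √2 ≈ 1.414.
In the C-series (envelope sizes, between A and B): C9 = 40 × 57 mm.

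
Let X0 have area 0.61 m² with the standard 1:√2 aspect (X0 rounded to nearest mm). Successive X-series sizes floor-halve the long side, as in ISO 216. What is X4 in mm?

Let X0's short side be w mm. w · w√2 = 0.61 m² = 610,000 mm², so w ≈ 656.8 mm and w√2 ≈ 928.8 mm → X0 = 657 × 929 mm.
X1: ⌊929/2⌋ × 657 = 464 × 657 mm
X2: ⌊657/2⌋ × 464 = 328 × 464 mm
X3: ⌊464/2⌋ × 328 = 232 × 328 mm
X4: ⌊328/2⌋ × 232 = 164 × 232 mm

164 × 232 mm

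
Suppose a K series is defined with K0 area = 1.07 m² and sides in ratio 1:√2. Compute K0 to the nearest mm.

Let the short side be w mm. Then w · w√2 = 1.07 m² = 1,070,000 mm².
w² = 1,070,000/√2, so w ≈ 869.8 mm; long side = w√2 ≈ 1230.1 mm.

870 × 1230 mm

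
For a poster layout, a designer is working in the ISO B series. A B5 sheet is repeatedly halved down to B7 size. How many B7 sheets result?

Each ISO step halves the sheet: 1 × B5 → 2 × B6 → 4 × B7
From B5 to B7 is 2 halving steps: 2^2 = 4.

4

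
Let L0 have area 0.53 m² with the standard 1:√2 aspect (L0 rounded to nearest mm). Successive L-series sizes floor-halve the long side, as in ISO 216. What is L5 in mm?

108 × 153 mm

Let L0's short side be w mm. w · w√2 = 0.53 m² = 530,000 mm², so w ≈ 612.2 mm and w√2 ≈ 865.8 mm → L0 = 612 × 866 mm.
L1: ⌊866/2⌋ × 612 = 433 × 612 mm
L2: ⌊612/2⌋ × 433 = 306 × 433 mm
L3: ⌊433/2⌋ × 306 = 216 × 306 mm
L4: ⌊306/2⌋ × 216 = 153 × 216 mm
L5: ⌊216/2⌋ × 153 = 108 × 153 mm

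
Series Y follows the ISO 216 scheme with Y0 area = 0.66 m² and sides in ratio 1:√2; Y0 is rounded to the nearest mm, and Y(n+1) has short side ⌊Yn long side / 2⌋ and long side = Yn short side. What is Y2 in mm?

Let Y0's short side be w mm. w · w√2 = 0.66 m² = 660,000 mm², so w ≈ 683.1 mm and w√2 ≈ 966.1 mm → Y0 = 683 × 966 mm.
Y1: ⌊966/2⌋ × 683 = 483 × 683 mm
Y2: ⌊683/2⌋ × 483 = 341 × 483 mm

341 × 483 mm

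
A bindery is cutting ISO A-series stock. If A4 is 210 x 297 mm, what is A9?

A5: ⌊297/2⌋ × 210 = 148 × 210 mm
A6: ⌊210/2⌋ × 148 = 105 × 148 mm
A7: ⌊148/2⌋ × 105 = 74 × 105 mm
A8: ⌊105/2⌋ × 74 = 52 × 74 mm
A9: ⌊74/2⌋ × 52 = 37 × 52 mm

37 × 52 mm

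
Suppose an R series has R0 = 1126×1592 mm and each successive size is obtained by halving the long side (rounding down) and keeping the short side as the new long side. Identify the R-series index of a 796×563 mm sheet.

R0: 1126 × 1592 mm
R1: 796 × 1126 mm
R2: 563 × 796 mm
R3: 398 × 563 mm
→ matches R2.

R2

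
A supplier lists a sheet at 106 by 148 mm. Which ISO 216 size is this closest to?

Aspect ratio 148/106 ≈ 1.396 (ISO target is √2 ≈ 1.414).
In the A-series (A0 area = 1 m²): A6 = 105 × 148 mm.
Off by 1 mm total — nearest standard size.

A6 (105 × 148 mm)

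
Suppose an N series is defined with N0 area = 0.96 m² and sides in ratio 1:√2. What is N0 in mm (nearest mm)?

Let the short side be w mm. Then w · w√2 = 0.96 m² = 960,000 mm².
w² = 960,000/√2, so w ≈ 823.9 mm; long side = w√2 ≈ 1165.2 mm.

824 × 1165 mm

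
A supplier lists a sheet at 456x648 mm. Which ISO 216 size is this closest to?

Aspect ratio 648/456 ≈ 1.421 — close to the ISO √2 ≈ 1.414.
In the C-series (envelope sizes, between A and B): C2 = 458 × 648 mm.
Off by 2 mm total — nearest standard size.

C2 (458 × 648 mm)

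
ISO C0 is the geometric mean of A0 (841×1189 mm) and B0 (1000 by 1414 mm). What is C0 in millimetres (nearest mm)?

917 × 1297 mm

Short: √(841 · 1000) = √841000 ≈ 917.1 mm.
Long: √(1189 · 1414) = √1681246 ≈ 1296.6 mm.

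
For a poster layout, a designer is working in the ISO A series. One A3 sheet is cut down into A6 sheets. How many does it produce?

A3 = 297 × 420 mm; A6 = 105 × 148 mm.
Each halving step doubles the count; 3 steps from A3 to A6.
2^3 = 8.

8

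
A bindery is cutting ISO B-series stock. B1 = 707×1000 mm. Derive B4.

B2: ⌊1000/2⌋ × 707 = 500 × 707 mm
B3: ⌊707/2⌋ × 500 = 353 × 500 mm
B4: ⌊500/2⌋ × 353 = 250 × 353 mm

250 × 353 mm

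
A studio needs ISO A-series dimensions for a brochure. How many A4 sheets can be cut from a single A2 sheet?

4

A2 = 420 × 594 mm; A4 = 210 × 297 mm.
Each halving step doubles the count; 2 steps from A2 to A4.
2^2 = 4.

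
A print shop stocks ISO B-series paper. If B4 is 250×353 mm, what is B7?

88 × 125 mm

B5: ⌊353/2⌋ × 250 = 176 × 250 mm
B6: ⌊250/2⌋ × 176 = 125 × 176 mm
B7: ⌊176/2⌋ × 125 = 88 × 125 mm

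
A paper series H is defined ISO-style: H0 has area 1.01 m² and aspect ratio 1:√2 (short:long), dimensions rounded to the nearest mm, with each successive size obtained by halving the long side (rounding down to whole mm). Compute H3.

298 × 422 mm

Let H0's short side be w mm. w · w√2 = 1.01 m² = 1,010,000 mm², so w ≈ 845.1 mm and w√2 ≈ 1195.1 mm → H0 = 845 × 1195 mm.
H1: ⌊1195/2⌋ × 845 = 597 × 845 mm
H2: ⌊845/2⌋ × 597 = 422 × 597 mm
H3: ⌊597/2⌋ × 422 = 298 × 422 mm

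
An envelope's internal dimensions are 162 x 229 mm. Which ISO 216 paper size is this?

C5 (162 × 229 mm)

Aspect ratio 229/162 ≈ 1.414 — close to the ISO √2 ≈ 1.414.
In the C-series (envelope sizes, between A and B): C5 = 162 × 229 mm.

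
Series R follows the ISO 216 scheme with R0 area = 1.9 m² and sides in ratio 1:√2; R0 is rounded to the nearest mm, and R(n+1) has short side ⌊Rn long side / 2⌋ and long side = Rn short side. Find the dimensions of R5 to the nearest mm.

204 × 289 mm

Let R0's short side be w mm. w · w√2 = 1.9 m² = 1,900,000 mm², so w ≈ 1159.1 mm and w√2 ≈ 1639.2 mm → R0 = 1159 × 1639 mm.
R1: ⌊1639/2⌋ × 1159 = 819 × 1159 mm
R2: ⌊1159/2⌋ × 819 = 579 × 819 mm
R3: ⌊819/2⌋ × 579 = 409 × 579 mm
R4: ⌊579/2⌋ × 409 = 289 × 409 mm
R5: ⌊409/2⌋ × 289 = 204 × 289 mm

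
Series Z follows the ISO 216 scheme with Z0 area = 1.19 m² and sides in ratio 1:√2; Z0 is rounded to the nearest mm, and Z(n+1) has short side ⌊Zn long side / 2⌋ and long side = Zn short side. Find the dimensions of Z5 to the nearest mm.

Let Z0's short side be w mm. w · w√2 = 1.19 m² = 1,190,000 mm², so w ≈ 917.3 mm and w√2 ≈ 1297.3 mm → Z0 = 917 × 1297 mm.
Z1: ⌊1297/2⌋ × 917 = 648 × 917 mm
Z2: ⌊917/2⌋ × 648 = 458 × 648 mm
Z3: ⌊648/2⌋ × 458 = 324 × 458 mm
Z4: ⌊458/2⌋ × 324 = 229 × 324 mm
Z5: ⌊324/2⌋ × 229 = 162 × 229 mm

162 × 229 mm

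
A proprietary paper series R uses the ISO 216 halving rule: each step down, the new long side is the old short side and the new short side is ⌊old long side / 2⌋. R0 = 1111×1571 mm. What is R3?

R1 = 785 × 1111 mm (from R0 by 1 halving).
R2: ⌊1111/2⌋ × 785 = 555 × 785 mm
R3: ⌊785/2⌋ × 555 = 392 × 555 mm

392 × 555 mm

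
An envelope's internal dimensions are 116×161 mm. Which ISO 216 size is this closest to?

C6 (114 × 162 mm)

Aspect ratio 161/116 ≈ 1.388 (ISO target is √2 ≈ 1.414).
In the C-series (envelope sizes, between A and B): C6 = 114 × 162 mm.
Off by 3 mm total — nearest standard size.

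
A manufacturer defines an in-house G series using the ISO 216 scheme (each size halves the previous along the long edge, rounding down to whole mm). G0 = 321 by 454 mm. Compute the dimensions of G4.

80 × 113 mm

G1: ⌊454/2⌋ × 321 = 227 × 321 mm
G2: ⌊321/2⌋ × 227 = 160 × 227 mm
G3: ⌊227/2⌋ × 160 = 113 × 160 mm
G4: ⌊160/2⌋ × 113 = 80 × 113 mm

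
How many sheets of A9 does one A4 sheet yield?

32

Each ISO step halves the sheet: 1 × A4 → 2 × A5 → 4 × A6 → 8 × A7 → …
From A4 to A9 is 5 halving steps: 2^5 = 32.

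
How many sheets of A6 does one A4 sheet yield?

4

Each ISO step halves the sheet: 1 × A4 → 2 × A5 → 4 × A6
From A4 to A6 is 2 halving steps: 2^2 = 4.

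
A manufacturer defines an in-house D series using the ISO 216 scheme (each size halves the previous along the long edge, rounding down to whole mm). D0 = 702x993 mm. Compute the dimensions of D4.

D1: ⌊993/2⌋ × 702 = 496 × 702 mm
D2: ⌊702/2⌋ × 496 = 351 × 496 mm
D3: ⌊496/2⌋ × 351 = 248 × 351 mm
D4: ⌊351/2⌋ × 248 = 175 × 248 mm

175 × 248 mm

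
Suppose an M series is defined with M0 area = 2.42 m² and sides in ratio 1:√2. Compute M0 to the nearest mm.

Let the short side be w mm. Then w · w√2 = 2.42 m² = 2,420,000 mm².
w² = 2,420,000/√2, so w ≈ 1308.1 mm; long side = w√2 ≈ 1850.0 mm.

1308 × 1850 mm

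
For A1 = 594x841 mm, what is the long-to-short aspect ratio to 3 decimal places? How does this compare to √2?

841 / 594 = 1.416
ISO 216 targets √2 ≈ 1.414; the +0.002 deviation is from mm rounding.

1.416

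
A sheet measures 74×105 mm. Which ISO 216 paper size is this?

A7 (74 × 105 mm)

Aspect ratio 105/74 ≈ 1.419 — close to the ISO √2 ≈ 1.414.
In the A-series (A0 area = 1 m²): A7 = 74 × 105 mm.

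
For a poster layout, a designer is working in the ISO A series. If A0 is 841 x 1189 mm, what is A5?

148 × 210 mm

A1: ⌊1189/2⌋ × 841 = 594 × 841 mm
A2: ⌊841/2⌋ × 594 = 420 × 594 mm
A3: ⌊594/2⌋ × 420 = 297 × 420 mm
A4: ⌊420/2⌋ × 297 = 210 × 297 mm
A5: ⌊297/2⌋ × 210 = 148 × 210 mm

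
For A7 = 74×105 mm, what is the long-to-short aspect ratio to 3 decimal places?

1.419

105 / 74 = 1.419
ISO 216 targets √2 ≈ 1.414; the +0.005 deviation is from mm rounding.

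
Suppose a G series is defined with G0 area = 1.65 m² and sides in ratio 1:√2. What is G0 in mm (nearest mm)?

1080 × 1528 mm

Let the short side be w mm. Then w · w√2 = 1.65 m² = 1,650,000 mm².
w² = 1,650,000/√2, so w ≈ 1080.2 mm; long side = w√2 ≈ 1527.6 mm.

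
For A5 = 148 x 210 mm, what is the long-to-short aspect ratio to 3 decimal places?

1.419

210 / 148 = 1.419
ISO 216 targets √2 ≈ 1.414; the +0.005 deviation is from mm rounding.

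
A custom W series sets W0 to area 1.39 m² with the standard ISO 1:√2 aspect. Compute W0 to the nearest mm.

991 × 1402 mm

Let the short side be w mm. Then w · w√2 = 1.39 m² = 1,390,000 mm².
w² = 1,390,000/√2, so w ≈ 991.4 mm; long side = w√2 ≈ 1402.1 mm.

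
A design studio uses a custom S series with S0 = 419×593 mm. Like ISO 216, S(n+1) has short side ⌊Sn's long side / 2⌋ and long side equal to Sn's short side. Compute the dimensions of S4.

S1: ⌊593/2⌋ × 419 = 296 × 419 mm
S2: ⌊419/2⌋ × 296 = 209 × 296 mm
S3: ⌊296/2⌋ × 209 = 148 × 209 mm
S4: ⌊209/2⌋ × 148 = 104 × 148 mm

104 × 148 mm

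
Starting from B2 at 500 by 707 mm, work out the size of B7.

88 × 125 mm

B3: ⌊707/2⌋ × 500 = 353 × 500 mm
B4: ⌊500/2⌋ × 353 = 250 × 353 mm
B5: ⌊353/2⌋ × 250 = 176 × 250 mm
B6: ⌊250/2⌋ × 176 = 125 × 176 mm
B7: ⌊176/2⌋ × 125 = 88 × 125 mm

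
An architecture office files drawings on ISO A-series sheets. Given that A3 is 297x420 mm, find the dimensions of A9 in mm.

A4: ⌊420/2⌋ × 297 = 210 × 297 mm
A5: ⌊297/2⌋ × 210 = 148 × 210 mm
A6: ⌊210/2⌋ × 148 = 105 × 148 mm
A7: ⌊148/2⌋ × 105 = 74 × 105 mm
A8: ⌊105/2⌋ × 74 = 52 × 74 mm
A9: ⌊74/2⌋ × 52 = 37 × 52 mm

37 × 52 mm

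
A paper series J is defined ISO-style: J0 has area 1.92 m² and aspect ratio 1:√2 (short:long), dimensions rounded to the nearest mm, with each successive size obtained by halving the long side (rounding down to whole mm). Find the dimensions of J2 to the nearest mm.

582 × 824 mm

Let J0's short side be w mm. w · w√2 = 1.92 m² = 1,920,000 mm², so w ≈ 1165.2 mm and w√2 ≈ 1647.8 mm → J0 = 1165 × 1648 mm.
J1: ⌊1648/2⌋ × 1165 = 824 × 1165 mm
J2: ⌊1165/2⌋ × 824 = 582 × 824 mm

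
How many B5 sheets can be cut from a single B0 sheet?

Each ISO step halves the sheet: 1 × B0 → 2 × B1 → 4 × B2 → 8 × B3 → …
From B0 to B5 is 5 halving steps: 2^5 = 32.

32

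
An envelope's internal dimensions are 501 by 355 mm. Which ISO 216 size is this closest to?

Aspect ratio 501/355 ≈ 1.411 — close to the ISO √2 ≈ 1.414.
In the B-series (B0 = 1000 × 1414 mm): B3 = 353 × 500 mm.
Off by 3 mm total — nearest standard size.

B3 (353 × 500 mm)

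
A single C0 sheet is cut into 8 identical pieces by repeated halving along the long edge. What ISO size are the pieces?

C3

8 = 2^3, so 3 halving steps.
C0 → C1 → … → C3 after 3 steps.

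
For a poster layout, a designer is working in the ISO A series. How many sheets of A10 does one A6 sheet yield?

16

Each ISO step halves the sheet: 1 × A6 → 2 × A7 → 4 × A8 → 8 × A9 → …
From A6 to A10 is 4 halving steps: 2^4 = 16.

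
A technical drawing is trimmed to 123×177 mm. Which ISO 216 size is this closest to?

B6 (125 × 176 mm)

Aspect ratio 177/123 ≈ 1.439 (ISO target is √2 ≈ 1.414).
In the B-series (B0 = 1000 × 1414 mm): B6 = 125 × 176 mm.
Off by 3 mm total — nearest standard size.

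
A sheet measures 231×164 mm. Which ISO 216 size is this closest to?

C5 (162 × 229 mm)

Aspect ratio 231/164 ≈ 1.409 — close to the ISO √2 ≈ 1.414.
In the C-series (envelope sizes, between A and B): C5 = 162 × 229 mm.
Off by 4 mm total — nearest standard size.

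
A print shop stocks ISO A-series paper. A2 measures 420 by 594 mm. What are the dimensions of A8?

52 × 74 mm

A3: ⌊594/2⌋ × 420 = 297 × 420 mm
A4: ⌊420/2⌋ × 297 = 210 × 297 mm
A5: ⌊297/2⌋ × 210 = 148 × 210 mm
A6: ⌊210/2⌋ × 148 = 105 × 148 mm
A7: ⌊148/2⌋ × 105 = 74 × 105 mm
A8: ⌊105/2⌋ × 74 = 52 × 74 mm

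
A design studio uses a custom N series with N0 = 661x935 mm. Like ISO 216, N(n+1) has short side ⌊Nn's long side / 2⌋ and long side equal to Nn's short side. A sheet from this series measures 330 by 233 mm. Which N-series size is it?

N3

N0: 661 × 935 mm
N1: 467 × 661 mm
N2: 330 × 467 mm
N3: 233 × 330 mm
N4: 165 × 233 mm
→ matches N3.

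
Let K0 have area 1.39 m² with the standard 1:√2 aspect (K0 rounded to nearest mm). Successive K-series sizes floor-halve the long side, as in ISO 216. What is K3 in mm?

350 × 495 mm

Let K0's short side be w mm. w · w√2 = 1.39 m² = 1,390,000 mm², so w ≈ 991.4 mm and w√2 ≈ 1402.1 mm → K0 = 991 × 1402 mm.
K1: ⌊1402/2⌋ × 991 = 701 × 991 mm
K2: ⌊991/2⌋ × 701 = 495 × 701 mm
K3: ⌊701/2⌋ × 495 = 350 × 495 mm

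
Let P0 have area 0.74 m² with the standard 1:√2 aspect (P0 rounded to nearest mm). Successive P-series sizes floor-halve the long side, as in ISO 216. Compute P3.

255 × 361 mm

Let P0's short side be w mm. w · w√2 = 0.74 m² = 740,000 mm², so w ≈ 723.4 mm and w√2 ≈ 1023.0 mm → P0 = 723 × 1023 mm.
P1: ⌊1023/2⌋ × 723 = 511 × 723 mm
P2: ⌊723/2⌋ × 511 = 361 × 511 mm
P3: ⌊511/2⌋ × 361 = 255 × 361 mm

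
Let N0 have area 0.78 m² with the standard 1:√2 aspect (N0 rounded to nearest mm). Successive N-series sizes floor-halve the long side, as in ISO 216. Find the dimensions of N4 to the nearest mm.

Let N0's short side be w mm. w · w√2 = 0.78 m² = 780,000 mm², so w ≈ 742.7 mm and w√2 ≈ 1050.3 mm → N0 = 743 × 1050 mm.
N1: ⌊1050/2⌋ × 743 = 525 × 743 mm
N2: ⌊743/2⌋ × 525 = 371 × 525 mm
N3: ⌊525/2⌋ × 371 = 262 × 371 mm
N4: ⌊371/2⌋ × 262 = 185 × 262 mm

185 × 262 mm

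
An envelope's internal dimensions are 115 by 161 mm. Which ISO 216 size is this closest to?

Aspect ratio 161/115 ≈ 1.400 — close to the ISO √2 ≈ 1.414.
In the C-series (envelope sizes, between A and B): C6 = 114 × 162 mm.
Off by 2 mm total — nearest standard size.

C6 (114 × 162 mm)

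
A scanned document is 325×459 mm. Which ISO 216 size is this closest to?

C3 (324 × 458 mm)

Aspect ratio 459/325 ≈ 1.412 — close to the ISO √2 ≈ 1.414.
In the C-series (envelope sizes, between A and B): C3 = 324 × 458 mm.
Off by 2 mm total — nearest standard size.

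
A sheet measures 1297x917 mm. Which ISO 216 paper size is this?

Aspect ratio 1297/917 ≈ 1.414 — close to the ISO √2 ≈ 1.414.
In the C-series (envelope sizes, between A and B): C0 = 917 × 1297 mm.

C0 (917 × 1297 mm)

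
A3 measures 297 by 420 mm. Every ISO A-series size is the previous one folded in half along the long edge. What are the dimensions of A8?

52 × 74 mm

A4: ⌊420/2⌋ × 297 = 210 × 297 mm
A5: ⌊297/2⌋ × 210 = 148 × 210 mm
A6: ⌊210/2⌋ × 148 = 105 × 148 mm
A7: ⌊148/2⌋ × 105 = 74 × 105 mm
A8: ⌊105/2⌋ × 74 = 52 × 74 mm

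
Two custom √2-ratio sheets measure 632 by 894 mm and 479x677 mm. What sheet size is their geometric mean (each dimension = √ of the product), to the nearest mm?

Short side: √(632 · 479) = √302728 ≈ 550.2 → 550 mm
Long side: √(894 · 677) = √605238 ≈ 778.0 → 778 mm

550 × 778 mm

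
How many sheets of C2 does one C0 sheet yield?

4

Each ISO step halves the sheet: 1 × C0 → 2 × C1 → 4 × C2
From C0 to C2 is 2 halving steps: 2^2 = 4.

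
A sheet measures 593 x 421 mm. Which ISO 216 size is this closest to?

Aspect ratio 593/421 ≈ 1.409 — close to the ISO √2 ≈ 1.414.
In the A-series (A0 area = 1 m²): A2 = 420 × 594 mm.
Off by 2 mm total — nearest standard size.

A2 (420 × 594 mm)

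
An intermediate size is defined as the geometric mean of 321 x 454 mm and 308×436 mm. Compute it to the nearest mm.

314 × 445 mm

Short side: √(321 · 308) = √98868 ≈ 314.4 → 314 mm
Long side: √(454 · 436) = √197944 ≈ 444.9 → 445 mm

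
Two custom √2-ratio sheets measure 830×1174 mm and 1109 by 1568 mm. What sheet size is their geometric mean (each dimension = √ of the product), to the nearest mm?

Short side: √(830 · 1109) = √920470 ≈ 959.4 → 959 mm
Long side: √(1174 · 1568) = √1840832 ≈ 1356.8 → 1357 mm

959 × 1357 mm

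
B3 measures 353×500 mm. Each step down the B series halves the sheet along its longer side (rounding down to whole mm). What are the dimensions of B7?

B4: ⌊500/2⌋ × 353 = 250 × 353 mm
B5: ⌊353/2⌋ × 250 = 176 × 250 mm
B6: ⌊250/2⌋ × 176 = 125 × 176 mm
B7: ⌊176/2⌋ × 125 = 88 × 125 mm

88 × 125 mm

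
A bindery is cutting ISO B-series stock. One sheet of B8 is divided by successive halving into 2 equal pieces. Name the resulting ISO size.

B9

2 = 2^1, so 1 halving step.
B8 → B9 → … → B9 after 1 step.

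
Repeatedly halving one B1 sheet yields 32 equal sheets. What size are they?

B6

32 = 2^5, so 5 halving steps.
B1 → B2 → … → B6 after 5 steps.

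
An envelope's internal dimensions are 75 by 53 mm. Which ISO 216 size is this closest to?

Aspect ratio 75/53 ≈ 1.415 — close to the ISO √2 ≈ 1.414.
In the A-series (A0 area = 1 m²): A8 = 52 × 74 mm.
Off by 2 mm total — nearest standard size.

A8 (52 × 74 mm)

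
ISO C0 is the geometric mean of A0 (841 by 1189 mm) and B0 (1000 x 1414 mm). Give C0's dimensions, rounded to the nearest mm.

917 × 1297 mm

Short: √(841 · 1000) = √841000 ≈ 917.1 mm.
Long: √(1189 · 1414) = √1681246 ≈ 1296.6 mm.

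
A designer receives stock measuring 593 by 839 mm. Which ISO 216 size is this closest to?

Aspect ratio 839/593 ≈ 1.415 — close to the ISO √2 ≈ 1.414.
In the A-series (A0 area = 1 m²): A1 = 594 × 841 mm.
Off by 3 mm total — nearest standard size.

A1 (594 × 841 mm)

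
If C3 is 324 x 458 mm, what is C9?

40 × 57 mm

C4: ⌊458/2⌋ × 324 = 229 × 324 mm
C5: ⌊324/2⌋ × 229 = 162 × 229 mm
C6: ⌊229/2⌋ × 162 = 114 × 162 mm
C7: ⌊162/2⌋ × 114 = 81 × 114 mm
C8: ⌊114/2⌋ × 81 = 57 × 81 mm
C9: ⌊81/2⌋ × 57 = 40 × 57 mm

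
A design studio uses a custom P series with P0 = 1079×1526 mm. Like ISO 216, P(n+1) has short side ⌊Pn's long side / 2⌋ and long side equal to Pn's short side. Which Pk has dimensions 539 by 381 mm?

P3

P0: 1079 × 1526 mm
P1: 763 × 1079 mm
P2: 539 × 763 mm
P3: 381 × 539 mm
P4: 269 × 381 mm
→ matches P3.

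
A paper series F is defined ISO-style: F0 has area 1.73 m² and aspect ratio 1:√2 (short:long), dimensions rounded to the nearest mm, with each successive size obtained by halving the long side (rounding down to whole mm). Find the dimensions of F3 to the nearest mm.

Let F0's short side be w mm. w · w√2 = 1.73 m² = 1,730,000 mm², so w ≈ 1106.0 mm and w√2 ≈ 1564.2 mm → F0 = 1106 × 1564 mm.
F1: ⌊1564/2⌋ × 1106 = 782 × 1106 mm
F2: ⌊1106/2⌋ × 782 = 553 × 782 mm
F3: ⌊782/2⌋ × 553 = 391 × 553 mm

391 × 553 mm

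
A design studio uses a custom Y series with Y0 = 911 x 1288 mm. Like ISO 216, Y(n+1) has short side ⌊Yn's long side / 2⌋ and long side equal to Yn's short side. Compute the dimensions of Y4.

Y1 = 644 × 911 mm (from Y0 by 1 halving).
Y2: ⌊911/2⌋ × 644 = 455 × 644 mm
Y3: ⌊644/2⌋ × 455 = 322 × 455 mm
Y4: ⌊455/2⌋ × 322 = 227 × 322 mm

227 × 322 mm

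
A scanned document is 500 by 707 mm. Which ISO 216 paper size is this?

Aspect ratio 707/500 ≈ 1.414 — close to the ISO √2 ≈ 1.414.
In the B-series (B0 = 1000 × 1414 mm): B2 = 500 × 707 mm.

B2 (500 × 707 mm)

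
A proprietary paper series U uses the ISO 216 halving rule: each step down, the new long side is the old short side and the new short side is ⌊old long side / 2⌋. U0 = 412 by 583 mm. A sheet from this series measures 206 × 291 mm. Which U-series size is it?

U0: 412 × 583 mm
U1: 291 × 412 mm
U2: 206 × 291 mm
U3: 145 × 206 mm
→ matches U2.

U2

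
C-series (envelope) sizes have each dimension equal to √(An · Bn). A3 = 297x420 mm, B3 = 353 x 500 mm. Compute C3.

324 × 458 mm

Short side: √(297 · 353) = √104841 ≈ 323.8 → 324 mm
Long side: √(420 · 500) = √210000 ≈ 458.3 → 458 mm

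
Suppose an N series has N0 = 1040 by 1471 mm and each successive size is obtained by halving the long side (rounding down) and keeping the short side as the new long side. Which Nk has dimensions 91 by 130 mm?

N7

N0: 1040 × 1471 mm
N1: 735 × 1040 mm
N2: 520 × 735 mm
N3: 367 × 520 mm
N4: 260 × 367 mm
N5: 183 × 260 mm
N6: 130 × 183 mm
N7: 91 × 130 mm
N8: 65 × 91 mm
→ matches N7.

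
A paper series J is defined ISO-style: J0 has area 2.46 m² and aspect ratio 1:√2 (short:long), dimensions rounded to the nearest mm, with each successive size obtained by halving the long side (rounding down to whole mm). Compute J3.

466 × 659 mm

Let J0's short side be w mm. w · w√2 = 2.46 m² = 2,460,000 mm², so w ≈ 1318.9 mm and w√2 ≈ 1865.2 mm → J0 = 1319 × 1865 mm.
J1: ⌊1865/2⌋ × 1319 = 932 × 1319 mm
J2: ⌊1319/2⌋ × 932 = 659 × 932 mm
J3: ⌊932/2⌋ × 659 = 466 × 659 mm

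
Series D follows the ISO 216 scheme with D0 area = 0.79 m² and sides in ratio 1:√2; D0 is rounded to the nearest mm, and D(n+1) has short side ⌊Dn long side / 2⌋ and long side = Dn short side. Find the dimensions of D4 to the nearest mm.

186 × 264 mm

Let D0's short side be w mm. w · w√2 = 0.79 m² = 790,000 mm², so w ≈ 747.4 mm and w√2 ≈ 1057.0 mm → D0 = 747 × 1057 mm.
D1: ⌊1057/2⌋ × 747 = 528 × 747 mm
D2: ⌊747/2⌋ × 528 = 373 × 528 mm
D3: ⌊528/2⌋ × 373 = 264 × 373 mm
D4: ⌊373/2⌋ × 264 = 186 × 264 mm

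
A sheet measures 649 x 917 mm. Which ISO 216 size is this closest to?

C1 (648 × 917 mm)

Aspect ratio 917/649 ≈ 1.413 — close to the ISO √2 ≈ 1.414.
In the C-series (envelope sizes, between A and B): C1 = 648 × 917 mm.
Off by 1 mm total — nearest standard size.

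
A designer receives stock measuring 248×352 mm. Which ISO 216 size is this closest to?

B4 (250 × 353 mm)

Aspect ratio 352/248 ≈ 1.419 — close to the ISO √2 ≈ 1.414.
In the B-series (B0 = 1000 × 1414 mm): B4 = 250 × 353 mm.
Off by 3 mm total — nearest standard size.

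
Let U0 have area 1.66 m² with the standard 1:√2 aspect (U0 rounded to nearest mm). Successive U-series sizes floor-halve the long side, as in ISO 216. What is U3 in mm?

Let U0's short side be w mm. w · w√2 = 1.66 m² = 1,660,000 mm², so w ≈ 1083.4 mm and w√2 ≈ 1532.2 mm → U0 = 1083 × 1532 mm.
U1: ⌊1532/2⌋ × 1083 = 766 × 1083 mm
U2: ⌊1083/2⌋ × 766 = 541 × 766 mm
U3: ⌊766/2⌋ × 541 = 383 × 541 mm

383 × 541 mm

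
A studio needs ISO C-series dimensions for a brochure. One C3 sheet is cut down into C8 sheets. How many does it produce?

C3 = 324 × 458 mm; C8 = 57 × 81 mm.
Each halving step doubles the count; 5 steps from C3 to C8.
2^5 = 32.

32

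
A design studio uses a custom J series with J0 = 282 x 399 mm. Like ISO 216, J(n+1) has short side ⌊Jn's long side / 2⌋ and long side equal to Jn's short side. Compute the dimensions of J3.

99 × 141 mm

J1: ⌊399/2⌋ × 282 = 199 × 282 mm
J2: ⌊282/2⌋ × 199 = 141 × 199 mm
J3: ⌊199/2⌋ × 141 = 99 × 141 mm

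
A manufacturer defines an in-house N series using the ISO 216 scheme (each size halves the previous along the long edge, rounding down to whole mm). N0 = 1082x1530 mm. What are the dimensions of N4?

N1: ⌊1530/2⌋ × 1082 = 765 × 1082 mm
N2: ⌊1082/2⌋ × 765 = 541 × 765 mm
N3: ⌊765/2⌋ × 541 = 382 × 541 mm
N4: ⌊541/2⌋ × 382 = 270 × 382 mm

270 × 382 mm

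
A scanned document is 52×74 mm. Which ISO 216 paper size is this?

Aspect ratio 74/52 ≈ 1.423 — close to the ISO √2 ≈ 1.414.
In the A-series (A0 area = 1 m²): A8 = 52 × 74 mm.

A8 (52 × 74 mm)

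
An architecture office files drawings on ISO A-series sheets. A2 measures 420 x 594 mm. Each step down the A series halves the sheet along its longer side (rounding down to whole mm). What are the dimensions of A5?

A3: ⌊594/2⌋ × 420 = 297 × 420 mm
A4: ⌊420/2⌋ × 297 = 210 × 297 mm
A5: ⌊297/2⌋ × 210 = 148 × 210 mm

148 × 210 mm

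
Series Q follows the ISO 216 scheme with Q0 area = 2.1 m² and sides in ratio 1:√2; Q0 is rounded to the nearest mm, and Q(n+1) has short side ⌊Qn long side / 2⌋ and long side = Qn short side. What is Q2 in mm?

609 × 861 mm

Let Q0's short side be w mm. w · w√2 = 2.1 m² = 2,100,000 mm², so w ≈ 1218.6 mm and w√2 ≈ 1723.3 mm → Q0 = 1219 × 1723 mm.
Q1: ⌊1723/2⌋ × 1219 = 861 × 1219 mm
Q2: ⌊1219/2⌋ × 861 = 609 × 861 mm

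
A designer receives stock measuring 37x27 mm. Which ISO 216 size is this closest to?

A10 (26 × 37 mm)

Aspect ratio 37/27 ≈ 1.370 (ISO target is √2 ≈ 1.414).
In the A-series (A0 area = 1 m²): A10 = 26 × 37 mm.
Off by 1 mm total — nearest standard size.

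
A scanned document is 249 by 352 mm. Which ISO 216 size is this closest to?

Aspect ratio 352/249 ≈ 1.414 — close to the ISO √2 ≈ 1.414.
In the B-series (B0 = 1000 × 1414 mm): B4 = 250 × 353 mm.
Off by 2 mm total — nearest standard size.

B4 (250 × 353 mm)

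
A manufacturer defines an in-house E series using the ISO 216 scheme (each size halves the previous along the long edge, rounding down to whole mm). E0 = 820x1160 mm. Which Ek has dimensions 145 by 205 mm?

E5

E0: 820 × 1160 mm
E1: 580 × 820 mm
E2: 410 × 580 mm
E3: 290 × 410 mm
E4: 205 × 290 mm
E5: 145 × 205 mm
E6: 102 × 145 mm
→ matches E5.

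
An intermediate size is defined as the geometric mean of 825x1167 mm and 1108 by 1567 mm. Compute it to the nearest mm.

956 × 1352 mm

Short side: √(825 · 1108) = √914100 ≈ 956.1 → 956 mm
Long side: √(1167 · 1567) = √1828689 ≈ 1352.3 → 1352 mm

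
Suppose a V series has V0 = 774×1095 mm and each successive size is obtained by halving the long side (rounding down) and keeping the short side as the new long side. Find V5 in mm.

136 × 193 mm

V1: ⌊1095/2⌋ × 774 = 547 × 774 mm
V2: ⌊774/2⌋ × 547 = 387 × 547 mm
V3: ⌊547/2⌋ × 387 = 273 × 387 mm
V4: ⌊387/2⌋ × 273 = 193 × 273 mm
V5: ⌊273/2⌋ × 193 = 136 × 193 mm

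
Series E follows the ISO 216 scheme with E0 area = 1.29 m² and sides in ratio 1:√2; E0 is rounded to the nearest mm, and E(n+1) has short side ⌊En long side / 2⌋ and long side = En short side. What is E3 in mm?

337 × 477 mm

Let E0's short side be w mm. w · w√2 = 1.29 m² = 1,290,000 mm², so w ≈ 955.1 mm and w√2 ≈ 1350.7 mm → E0 = 955 × 1351 mm.
E1: ⌊1351/2⌋ × 955 = 675 × 955 mm
E2: ⌊955/2⌋ × 675 = 477 × 675 mm
E3: ⌊675/2⌋ × 477 = 337 × 477 mm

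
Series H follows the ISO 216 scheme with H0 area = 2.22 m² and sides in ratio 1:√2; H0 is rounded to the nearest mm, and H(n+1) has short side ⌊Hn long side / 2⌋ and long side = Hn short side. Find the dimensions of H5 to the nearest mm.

Let H0's short side be w mm. w · w√2 = 2.22 m² = 2,220,000 mm², so w ≈ 1252.9 mm and w√2 ≈ 1771.9 mm → H0 = 1253 × 1772 mm.
H1: ⌊1772/2⌋ × 1253 = 886 × 1253 mm
H2: ⌊1253/2⌋ × 886 = 626 × 886 mm
H3: ⌊886/2⌋ × 626 = 443 × 626 mm
H4: ⌊626/2⌋ × 443 = 313 × 443 mm
H5: ⌊443/2⌋ × 313 = 221 × 313 mm

221 × 313 mm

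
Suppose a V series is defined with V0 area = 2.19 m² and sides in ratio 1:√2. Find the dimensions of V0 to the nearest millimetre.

Let the short side be w mm. Then w · w√2 = 2.19 m² = 2,190,000 mm².
w² = 2,190,000/√2, so w ≈ 1244.4 mm; long side = w√2 ≈ 1759.9 mm.

1244 × 1760 mm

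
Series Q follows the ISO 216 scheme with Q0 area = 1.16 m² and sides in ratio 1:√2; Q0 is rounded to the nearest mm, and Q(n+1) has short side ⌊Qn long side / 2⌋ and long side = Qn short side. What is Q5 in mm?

Let Q0's short side be w mm. w · w√2 = 1.16 m² = 1,160,000 mm², so w ≈ 905.7 mm and w√2 ≈ 1280.8 mm → Q0 = 906 × 1281 mm.
Q1: ⌊1281/2⌋ × 906 = 640 × 906 mm
Q2: ⌊906/2⌋ × 640 = 453 × 640 mm
Q3: ⌊640/2⌋ × 453 = 320 × 453 mm
Q4: ⌊453/2⌋ × 320 = 226 × 320 mm
Q5: ⌊320/2⌋ × 226 = 160 × 226 mm

160 × 226 mm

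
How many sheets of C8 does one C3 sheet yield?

32

Each ISO step halves the sheet: 1 × C3 → 2 × C4 → 4 × C5 → 8 × C6 → …
From C3 to C8 is 5 halving steps: 2^5 = 32.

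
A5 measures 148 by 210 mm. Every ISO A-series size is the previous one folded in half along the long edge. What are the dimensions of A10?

A6: ⌊210/2⌋ × 148 = 105 × 148 mm
A7: ⌊148/2⌋ × 105 = 74 × 105 mm
A8: ⌊105/2⌋ × 74 = 52 × 74 mm
A9: ⌊74/2⌋ × 52 = 37 × 52 mm
A10: ⌊52/2⌋ × 37 = 26 × 37 mm

26 × 37 mm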